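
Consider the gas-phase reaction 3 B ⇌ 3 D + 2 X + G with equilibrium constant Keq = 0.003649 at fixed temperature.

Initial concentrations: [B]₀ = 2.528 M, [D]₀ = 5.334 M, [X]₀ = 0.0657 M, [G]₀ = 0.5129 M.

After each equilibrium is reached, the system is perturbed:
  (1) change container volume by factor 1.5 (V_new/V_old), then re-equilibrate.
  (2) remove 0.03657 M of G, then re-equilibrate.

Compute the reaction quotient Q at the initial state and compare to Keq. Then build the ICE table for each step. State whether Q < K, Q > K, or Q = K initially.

Q₀ = 0.0208 vs Keq = 0.003649 ⇒ Q>K, reverse
Step 1:
                    B           D           X           G
  I             2.528       5.334      0.0657      0.5129
  C           0.05448    -0.05448    -0.03632    -0.01816
  E             2.582        5.28     0.02938      0.4947
  solve Keq expr → x = -0.01816; check Q = 0.003649
Then change container volume by factor 1.5 (V_new/V_old).
Step 2:
                    B           D           X           G
  I             1.722        3.52     0.01959      0.3298
  C          -0.02246     0.02246     0.01497    0.007485
  E             1.699       3.542     0.03456      0.3373
  solve Keq expr → x = 0.007485; check Q = 0.003649
Then remove 0.03657 M of G.
Step 3:
                    B           D           X           G
  I             1.699       3.542     0.03456      0.3007
  C         -0.002778    0.002778    0.001852  9.2608e-04
  E             1.696       3.545     0.03641      0.3017
  solve Keq expr → x = 9.2608e-04; check Q = 0.003649

Q₀ = 0.0208; Q > K (proceeds reverse)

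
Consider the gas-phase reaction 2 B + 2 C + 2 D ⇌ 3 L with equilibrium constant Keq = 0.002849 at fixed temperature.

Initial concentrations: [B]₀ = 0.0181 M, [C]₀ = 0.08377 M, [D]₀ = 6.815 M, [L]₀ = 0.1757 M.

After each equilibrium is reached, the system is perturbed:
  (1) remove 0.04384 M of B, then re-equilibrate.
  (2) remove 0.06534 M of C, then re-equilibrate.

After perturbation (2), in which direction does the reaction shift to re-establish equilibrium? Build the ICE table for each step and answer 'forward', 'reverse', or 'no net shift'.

Direction: reverse

Q₀ = 50.8 vs Keq = 0.002849 ⇒ Q>K, reverse
Step 1:
                   B          C          D          L
  I           0.0181    0.08377      6.815     0.1757
  C          0.09234    0.09234    0.09234    -0.1385
  E           0.1104     0.1761      6.907    0.03719
  solve Keq expr → x = -0.04617; check Q = 0.002849
Then remove 0.04384 M of B.
Step 2:
                   B          C          D          L
  I           0.0666     0.1761      6.907    0.03719
  C          0.00569    0.00569    0.00569  -0.008536
  E          0.07229     0.1818      6.913    0.02865
  solve Keq expr → x = -0.002845; check Q = 0.002849
Then remove 0.06534 M of C.
Step 3:
                   B          C          D          L
  I          0.07229     0.1165      6.913    0.02865
  C         0.004039   0.004039   0.004039  -0.006058
  E          0.07633     0.1205      6.917    0.02259
  solve Keq expr → x = -0.002019; check Q = 0.002849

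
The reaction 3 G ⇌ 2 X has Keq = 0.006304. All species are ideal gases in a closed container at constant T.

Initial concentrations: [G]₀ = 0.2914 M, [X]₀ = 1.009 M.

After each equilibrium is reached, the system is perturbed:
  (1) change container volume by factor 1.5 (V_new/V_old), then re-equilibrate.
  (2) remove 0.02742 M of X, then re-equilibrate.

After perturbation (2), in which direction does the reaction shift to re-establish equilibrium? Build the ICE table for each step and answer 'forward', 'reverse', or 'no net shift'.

Q₀ = 41.14 vs Keq = 0.006304 ⇒ Q>K, reverse
Step 1:
                   G          X
  I           0.2914      1.009
  C            1.279    -0.8527
  E            1.571     0.1563
  solve Keq expr → x = -0.4264; check Q = 0.006304
Then change container volume by factor 1.5 (V_new/V_old).
Step 2:
                   G          X
  I            1.047     0.1042
  C          0.02422   -0.01615
  E            1.071    0.08803
  solve Keq expr → x = -0.008074; check Q = 0.006304
Then remove 0.02742 M of X.
Step 3:
                   G          X
  I            1.071    0.06061
  C         -0.03476    0.02317
  E            1.036    0.08378
  solve Keq expr → x = 0.01159; check Q = 0.006304

Direction: forward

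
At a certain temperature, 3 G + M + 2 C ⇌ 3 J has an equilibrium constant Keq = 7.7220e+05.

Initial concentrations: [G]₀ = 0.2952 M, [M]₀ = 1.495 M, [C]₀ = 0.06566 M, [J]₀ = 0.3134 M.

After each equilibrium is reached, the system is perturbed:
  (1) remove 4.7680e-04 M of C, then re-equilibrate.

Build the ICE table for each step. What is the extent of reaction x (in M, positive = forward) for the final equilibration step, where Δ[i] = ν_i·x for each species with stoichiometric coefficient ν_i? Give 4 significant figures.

x = -2.2796e-04 M

Q₀ = 185.7 vs Keq = 7.7220e+05 ⇒ Q<K, forward
Step 1:
                  G         M         C         J
  init       0.2952     1.495   0.06566    0.3134
  Δ        -0.09441  -0.03147  -0.06294   0.09441
  eq         0.2008     1.464  0.002723    0.4078
  solve Keq expr → x = 0.03147; check Q = 7.7220e+05
Then remove 4.7680e-04 M of C.
Step 2:
                  G         M         C         J
  init       0.2008     1.464  0.002246    0.4078
  Δ       6.8389e-04 2.2796e-04 4.5593e-04 -6.8389e-04
  eq         0.2015     1.464  0.002702    0.4071
  solve Keq expr → x = -2.2796e-04; check Q = 7.7220e+05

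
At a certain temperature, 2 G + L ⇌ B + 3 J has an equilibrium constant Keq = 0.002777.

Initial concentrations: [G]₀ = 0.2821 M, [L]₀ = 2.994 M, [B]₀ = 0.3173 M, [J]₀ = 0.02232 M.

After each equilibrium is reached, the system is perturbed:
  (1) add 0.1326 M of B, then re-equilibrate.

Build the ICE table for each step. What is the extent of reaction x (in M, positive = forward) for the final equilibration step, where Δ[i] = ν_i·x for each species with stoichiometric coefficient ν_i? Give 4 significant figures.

x = -0.003008 M

Q₀ = 1.4808e-05 vs Keq = 0.002777 ⇒ Q<K, forward
Step 1:
                   G          L          B          J
  I           0.2821      2.994     0.3173    0.02232
  C         -0.05628   -0.02814    0.02814    0.08441
  E           0.2258      2.966     0.3454     0.1067
  solve Keq expr → x = 0.02814; check Q = 0.002777
Then add 0.1326 M of B.
Step 2:
                   G          L          B          J
  I           0.2258      2.966      0.478     0.1067
  C         0.006015   0.003008  -0.003008  -0.009023
  E           0.2318      2.969      0.475    0.09771
  solve Keq expr → x = -0.003008; check Q = 0.002777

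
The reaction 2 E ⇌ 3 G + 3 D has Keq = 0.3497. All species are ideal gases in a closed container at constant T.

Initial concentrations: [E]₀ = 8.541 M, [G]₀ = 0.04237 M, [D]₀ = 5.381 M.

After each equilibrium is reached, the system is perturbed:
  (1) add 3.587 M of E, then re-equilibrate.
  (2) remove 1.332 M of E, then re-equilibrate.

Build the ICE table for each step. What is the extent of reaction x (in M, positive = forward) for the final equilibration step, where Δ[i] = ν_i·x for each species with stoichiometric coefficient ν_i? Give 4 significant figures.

x = -0.01404 M

Q₀ = 1.6246e-04 vs Keq = 0.3497 ⇒ Q<K, forward
Step 1:
                   E          G          D
  I            8.541    0.04237      5.381
  C          -0.3004     0.4505     0.4505
  E            8.241     0.4929      5.832
  solve Keq expr → x = 0.1502; check Q = 0.3497
Then add 3.587 M of E.
Step 2:
                   E          G          D
  I            11.83     0.4929      5.832
  C         -0.07932      0.119      0.119
  E            11.75     0.6119      5.951
  solve Keq expr → x = 0.03966; check Q = 0.3497
Then remove 1.332 M of E.
Step 3:
                   E          G          D
  I            10.42     0.6119      5.951
  C          0.02808   -0.04212   -0.04212
  E            10.44     0.5698      5.908
  solve Keq expr → x = -0.01404; check Q = 0.3497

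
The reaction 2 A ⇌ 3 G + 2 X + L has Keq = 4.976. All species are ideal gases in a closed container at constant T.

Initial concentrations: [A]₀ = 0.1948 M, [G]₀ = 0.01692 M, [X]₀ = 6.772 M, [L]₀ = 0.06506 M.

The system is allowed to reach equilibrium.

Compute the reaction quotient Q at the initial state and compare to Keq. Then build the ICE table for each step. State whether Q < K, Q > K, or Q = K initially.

Q₀ = 3.8087e-04; Q < K (proceeds forward)

Q₀ = 3.8087e-04 vs Keq = 4.976 ⇒ Q<K, forward
Step 1:
                  A         G         X         L
  init       0.1948   0.01692     6.772   0.06506
  Δ         -0.1108    0.1663    0.1108   0.05542
  eq        0.08396    0.1832     6.883    0.1205
  solve Keq expr → x = 0.05542; check Q = 4.976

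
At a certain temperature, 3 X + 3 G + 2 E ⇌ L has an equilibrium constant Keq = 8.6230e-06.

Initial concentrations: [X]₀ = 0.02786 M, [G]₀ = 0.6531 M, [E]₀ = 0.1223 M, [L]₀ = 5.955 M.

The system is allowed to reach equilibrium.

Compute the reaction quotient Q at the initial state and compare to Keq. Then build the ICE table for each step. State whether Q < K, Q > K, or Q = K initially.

Q₀ = 6.6092e+07; Q > K (proceeds reverse)

Q₀ = 6.6092e+07 vs Keq = 8.6230e-06 ⇒ Q>K, reverse
Step 1:
                  X         G         E         L
  Initial   0.02786    0.6531    0.1223     5.955
  Change      5.387     5.387     3.591    -1.796
  Equil       5.415      6.04     3.714     4.159
  solve Keq expr → x = -1.796; check Q = 8.6230e-06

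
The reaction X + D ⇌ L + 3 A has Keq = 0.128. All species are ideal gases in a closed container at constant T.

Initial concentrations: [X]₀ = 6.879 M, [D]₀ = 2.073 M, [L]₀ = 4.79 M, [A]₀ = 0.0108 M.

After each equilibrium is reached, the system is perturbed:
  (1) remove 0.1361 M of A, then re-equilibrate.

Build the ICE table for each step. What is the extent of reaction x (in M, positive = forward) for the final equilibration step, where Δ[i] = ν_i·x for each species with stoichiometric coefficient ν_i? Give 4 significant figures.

x = 0.04251 M

Q₀ = 4.2314e-07 vs Keq = 0.128 ⇒ Q<K, forward
Step 1:
                  X         D         L         A
  init        6.879     2.073      4.79    0.0108
  Δ         -0.2231   -0.2231    0.2231    0.6692
  eq          6.656      1.85     5.013      0.68
  solve Keq expr → x = 0.2231; check Q = 0.128
Then remove 0.1361 M of A.
Step 2:
                  X         D         L         A
  init        6.656      1.85     5.013    0.5439
  Δ        -0.04251  -0.04251   0.04251    0.1275
  eq          6.613     1.807     5.056    0.6714
  solve Keq expr → x = 0.04251; check Q = 0.128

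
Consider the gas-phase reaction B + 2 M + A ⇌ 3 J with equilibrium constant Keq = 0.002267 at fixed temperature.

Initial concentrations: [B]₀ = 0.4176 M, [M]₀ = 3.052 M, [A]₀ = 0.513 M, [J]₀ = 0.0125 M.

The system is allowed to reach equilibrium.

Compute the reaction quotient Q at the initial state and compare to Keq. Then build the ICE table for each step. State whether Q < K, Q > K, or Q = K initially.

Q₀ = 9.7878e-07 vs Keq = 0.002267 ⇒ Q<K, forward
Step 1:
                   B          M          A          J
  init        0.4176      3.052      0.513     0.0125
  Δ         -0.04617   -0.09234   -0.04617     0.1385
  eq          0.3714       2.96     0.4668      0.151
  solve Keq expr → x = 0.04617; check Q = 0.002267

Q₀ = 9.7878e-07; Q < K (proceeds forward)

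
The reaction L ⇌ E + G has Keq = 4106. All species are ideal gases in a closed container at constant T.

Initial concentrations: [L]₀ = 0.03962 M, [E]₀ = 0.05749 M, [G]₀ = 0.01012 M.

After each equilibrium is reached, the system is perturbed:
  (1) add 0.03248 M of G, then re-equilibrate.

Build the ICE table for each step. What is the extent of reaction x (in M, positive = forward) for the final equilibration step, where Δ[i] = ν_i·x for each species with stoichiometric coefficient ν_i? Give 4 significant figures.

x = -7.6813e-07 M

Q₀ = 0.01468 vs Keq = 4106 ⇒ Q<K, forward
Step 1:
                   L          E          G
  I          0.03962    0.05749    0.01012
  C         -0.03962    0.03962    0.03962
  E       1.1763e-06    0.09711    0.04974
  solve Keq expr → x = 0.03962; check Q = 4106
Then add 0.03248 M of G.
Step 2:
                   L          E          G
  I       1.1763e-06    0.09711    0.08222
  C       7.6813e-07 -7.6813e-07 -7.6813e-07
  E       1.9445e-06    0.09711    0.08222
  solve Keq expr → x = -7.6813e-07; check Q = 4106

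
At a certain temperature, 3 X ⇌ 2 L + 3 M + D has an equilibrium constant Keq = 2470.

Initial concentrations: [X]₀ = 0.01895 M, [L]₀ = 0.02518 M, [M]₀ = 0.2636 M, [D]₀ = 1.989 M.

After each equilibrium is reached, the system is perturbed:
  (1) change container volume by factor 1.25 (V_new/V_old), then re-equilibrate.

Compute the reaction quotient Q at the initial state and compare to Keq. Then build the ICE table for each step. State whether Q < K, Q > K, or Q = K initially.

Q₀ = 3.394 vs Keq = 2470 ⇒ Q<K, forward
Step 1:
                    X           L           M           D
  I           0.01895     0.02518      0.2636       1.989
  C          -0.01611     0.01074     0.01611    0.005371
  E          0.002836     0.03592      0.2797       1.994
  solve Keq expr → x = 0.005371; check Q = 2470
Then change container volume by factor 1.25 (V_new/V_old).
Step 2:
                    X           L           M           D
  I          0.002269     0.02874      0.2238       1.595
  C       -4.3782e-04  2.9188e-04  4.3782e-04  1.4594e-04
  E          0.001831     0.02903      0.2242       1.596
  solve Keq expr → x = 1.4594e-04; check Q = 2470

Q₀ = 3.394; Q < K (proceeds forward)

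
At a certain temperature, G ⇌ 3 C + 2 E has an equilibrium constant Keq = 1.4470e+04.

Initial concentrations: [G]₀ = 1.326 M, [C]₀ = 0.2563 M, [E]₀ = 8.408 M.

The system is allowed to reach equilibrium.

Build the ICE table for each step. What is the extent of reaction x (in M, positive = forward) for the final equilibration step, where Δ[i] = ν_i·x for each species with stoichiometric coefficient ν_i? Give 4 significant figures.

x = 1.037 M

Q₀ = 0.8976 vs Keq = 1.4470e+04 ⇒ Q<K, forward
Step 1:
                   G          C          E
  Initial      1.326     0.2563      8.408
  Change      -1.037       3.11      2.073
  Equil       0.2895      3.366      10.48
  solve Keq expr → x = 1.037; check Q = 1.4470e+04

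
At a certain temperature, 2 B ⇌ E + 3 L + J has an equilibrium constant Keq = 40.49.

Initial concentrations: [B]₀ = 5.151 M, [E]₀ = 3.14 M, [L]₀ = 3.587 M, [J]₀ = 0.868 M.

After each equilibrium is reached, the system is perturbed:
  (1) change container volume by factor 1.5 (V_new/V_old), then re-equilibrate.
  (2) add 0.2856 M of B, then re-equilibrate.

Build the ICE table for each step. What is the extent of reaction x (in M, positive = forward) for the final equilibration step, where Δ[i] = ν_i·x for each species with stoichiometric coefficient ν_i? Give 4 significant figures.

x = 0.04738 M

Q₀ = 4.741 vs Keq = 40.49 ⇒ Q<K, forward
Step 1:
                    B           E           L           J
  Initial       5.151        3.14       3.587       0.868
  Change       -1.033      0.5167        1.55      0.5167
  Equil         4.118       3.657       5.137       1.385
  solve Keq expr → x = 0.5167; check Q = 40.49
Then change container volume by factor 1.5 (V_new/V_old).
Step 2:
                    B           E           L           J
  Initial       2.745       2.438       3.425      0.9231
  Change      -0.4547      0.2274      0.6821      0.2274
  Equil          2.29       2.665       4.107       1.151
  solve Keq expr → x = 0.2274; check Q = 40.49
Then add 0.2856 M of B.
Step 3:
                    B           E           L           J
  Initial       2.576       2.665       4.107       1.151
  Change     -0.09477     0.04738      0.1421     0.04738
  Equil         2.481       2.713       4.249       1.198
  solve Keq expr → x = 0.04738; check Q = 40.49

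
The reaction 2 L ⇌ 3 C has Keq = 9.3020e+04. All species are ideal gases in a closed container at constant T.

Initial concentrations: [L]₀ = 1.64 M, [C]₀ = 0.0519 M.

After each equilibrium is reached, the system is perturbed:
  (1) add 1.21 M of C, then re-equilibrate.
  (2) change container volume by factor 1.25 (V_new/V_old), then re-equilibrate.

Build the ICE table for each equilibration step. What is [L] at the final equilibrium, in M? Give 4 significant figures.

Q₀ = 5.1977e-05 vs Keq = 9.3020e+04 ⇒ Q<K, forward
Step 1:
                   L          C
  Initial       1.64     0.0519
  Change      -1.627      2.441
  Equil       0.0129      2.493
  solve Keq expr → x = 0.8135; check Q = 9.3020e+04
Then add 1.21 M of C.
Step 2:
                   L          C
  Initial     0.0129      3.703
  Change     0.01031   -0.01547
  Equil      0.02321      3.687
  solve Keq expr → x = -0.005155; check Q = 9.3020e+04
Then change container volume by factor 1.25 (V_new/V_old).
Step 3:
                   L          C
  Initial    0.01857       2.95
  Change   -0.001936   0.002904
  Equil      0.01663      2.953
  solve Keq expr → x = 9.6801e-04; check Q = 9.3020e+04

[L]_eq = 0.01663 M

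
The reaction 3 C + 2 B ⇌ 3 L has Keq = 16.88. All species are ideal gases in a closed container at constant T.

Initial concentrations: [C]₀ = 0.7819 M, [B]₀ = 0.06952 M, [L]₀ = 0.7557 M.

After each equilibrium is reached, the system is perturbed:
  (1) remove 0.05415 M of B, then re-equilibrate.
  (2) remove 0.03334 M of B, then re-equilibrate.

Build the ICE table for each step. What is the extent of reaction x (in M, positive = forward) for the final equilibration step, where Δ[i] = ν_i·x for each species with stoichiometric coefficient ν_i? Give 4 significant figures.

Q₀ = 186.8 vs Keq = 16.88 ⇒ Q>K, reverse
Step 1:
                   C          B          L
  init        0.7819    0.06952     0.7557
  Δ           0.1156    0.07707    -0.1156
  eq          0.8975     0.1466     0.6401
  solve Keq expr → x = -0.03854; check Q = 16.88
Then remove 0.05415 M of B.
Step 2:
                   C          B          L
  init        0.8975    0.09244     0.6401
  Δ          0.04472    0.02981   -0.04472
  eq          0.9422     0.1223     0.5954
  solve Keq expr → x = -0.01491; check Q = 16.88
Then remove 0.03334 M of B.
Step 3:
                   C          B          L
  init        0.9422    0.08891     0.5954
  Δ          0.02913    0.01942   -0.02913
  eq          0.9714     0.1083     0.5662
  solve Keq expr → x = -0.009709; check Q = 16.88

x = -0.009709 M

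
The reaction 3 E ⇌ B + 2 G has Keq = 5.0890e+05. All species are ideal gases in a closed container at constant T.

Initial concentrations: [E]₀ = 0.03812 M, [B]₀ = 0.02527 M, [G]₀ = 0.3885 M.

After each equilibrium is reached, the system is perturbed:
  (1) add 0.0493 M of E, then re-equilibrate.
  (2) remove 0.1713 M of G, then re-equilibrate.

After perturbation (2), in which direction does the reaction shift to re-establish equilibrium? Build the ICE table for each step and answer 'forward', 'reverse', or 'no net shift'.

Q₀ = 68.85 vs Keq = 5.0890e+05 ⇒ Q<K, forward
Step 1:
                  E         B         G
  Initial   0.03812   0.02527    0.3885
  Change    -0.0358   0.01193   0.02387
  Equil    0.002317    0.0372    0.4124
  solve Keq expr → x = 0.01193; check Q = 5.0890e+05
Then add 0.0493 M of E.
Step 2:
                  E         B         G
  Initial   0.05162    0.0372    0.4124
  Change   -0.04887   0.01629   0.03258
  Equil    0.002751   0.05349    0.4449
  solve Keq expr → x = 0.01629; check Q = 5.0890e+05
Then remove 0.1713 M of G.
Step 3:
                  E         B         G
  Initial  0.002751   0.05349    0.2736
  Change  -7.5582e-04 2.5194e-04 5.0388e-04
  Equil    0.001995   0.05375    0.2742
  solve Keq expr → x = 2.5194e-04; check Q = 5.0890e+05

Direction: forward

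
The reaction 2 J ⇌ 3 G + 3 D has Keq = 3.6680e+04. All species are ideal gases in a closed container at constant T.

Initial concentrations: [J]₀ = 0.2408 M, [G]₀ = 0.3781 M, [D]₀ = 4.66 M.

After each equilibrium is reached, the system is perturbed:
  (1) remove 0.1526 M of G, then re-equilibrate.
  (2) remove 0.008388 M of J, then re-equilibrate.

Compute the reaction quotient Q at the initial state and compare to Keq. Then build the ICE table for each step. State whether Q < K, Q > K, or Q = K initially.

Q₀ = 94.33 vs Keq = 3.6680e+04 ⇒ Q<K, forward
Step 1:
                  J         G         D
  I          0.2408    0.3781      4.66
  C         -0.2077    0.3115    0.3115
  E         0.03314    0.6896     4.971
  solve Keq expr → x = 0.1038; check Q = 3.6680e+04
Then remove 0.1526 M of G.
Step 2:
                  J         G         D
  I         0.03314     0.537     4.971
  C       -0.009368   0.01405   0.01405
  E         0.02378     0.551     4.986
  solve Keq expr → x = 0.004684; check Q = 3.6680e+04
Then remove 0.008388 M of J.
Step 3:
                  J         G         D
  I         0.01539     0.551     4.986
  C        0.007577  -0.01137  -0.01137
  E         0.02296    0.5397     4.974
  solve Keq expr → x = -0.003789; check Q = 3.6680e+04

Q₀ = 94.33; Q < K (proceeds forward)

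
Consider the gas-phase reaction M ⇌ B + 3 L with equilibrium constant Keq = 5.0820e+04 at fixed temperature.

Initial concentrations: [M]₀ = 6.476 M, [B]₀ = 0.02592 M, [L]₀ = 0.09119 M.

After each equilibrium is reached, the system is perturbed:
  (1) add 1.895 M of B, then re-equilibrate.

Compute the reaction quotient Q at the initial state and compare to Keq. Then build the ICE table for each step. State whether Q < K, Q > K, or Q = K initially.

Q₀ = 3.0351e-06 vs Keq = 5.0820e+04 ⇒ Q<K, forward
Step 1:
                  M         B         L
  I           6.476   0.02592   0.09119
  C          -5.844     5.844     17.53
  E          0.6321      5.87     17.62
  solve Keq expr → x = 5.844; check Q = 5.0820e+04
Then add 1.895 M of B.
Step 2:
                  M         B         L
  I          0.6321     7.765     17.62
  C          0.1345   -0.1345   -0.4034
  E          0.7666      7.63     17.22
  solve Keq expr → x = -0.1345; check Q = 5.0820e+04

Q₀ = 3.0351e-06; Q < K (proceeds forward)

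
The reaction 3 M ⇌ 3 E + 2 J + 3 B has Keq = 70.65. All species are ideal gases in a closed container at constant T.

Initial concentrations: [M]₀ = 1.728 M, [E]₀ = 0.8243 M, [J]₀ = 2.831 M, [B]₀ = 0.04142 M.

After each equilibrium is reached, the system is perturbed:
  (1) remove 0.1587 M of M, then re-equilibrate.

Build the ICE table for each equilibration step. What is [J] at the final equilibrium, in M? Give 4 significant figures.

Q₀ = 6.1821e-05 vs Keq = 70.65 ⇒ Q<K, forward
Step 1:
                   M          E          J          B
  init         1.728     0.8243      2.831    0.04142
  Δ          -0.8746     0.8746      0.583     0.8746
  eq          0.8534      1.699      3.414      0.916
  solve Keq expr → x = 0.2915; check Q = 70.65
Then remove 0.1587 M of M.
Step 2:
                   M          E          J          B
  init        0.6947      1.699      3.414      0.916
  Δ           0.0635    -0.0635   -0.04234    -0.0635
  eq          0.7583      1.635      3.372     0.8525
  solve Keq expr → x = -0.02117; check Q = 70.65

[J]_eq = 3.372 M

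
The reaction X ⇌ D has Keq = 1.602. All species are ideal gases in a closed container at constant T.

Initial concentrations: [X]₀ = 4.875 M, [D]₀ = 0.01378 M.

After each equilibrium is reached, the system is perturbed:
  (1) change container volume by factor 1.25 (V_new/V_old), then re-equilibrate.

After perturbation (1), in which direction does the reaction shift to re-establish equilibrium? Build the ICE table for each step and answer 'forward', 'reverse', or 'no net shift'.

Direction: no net shift

Q₀ = 0.002827 vs Keq = 1.602 ⇒ Q<K, forward
Step 1:
                   X          D
  Initial      4.875    0.01378
  Change      -2.996      2.996
  Equil        1.879       3.01
  solve Keq expr → x = 2.996; check Q = 1.602
Then change container volume by factor 1.25 (V_new/V_old).
Step 2:
                   X          D
  Initial      1.503      2.408
  Change           0          0
  Equil        1.503      2.408
  solve Keq expr → x = 0; check Q = 1.602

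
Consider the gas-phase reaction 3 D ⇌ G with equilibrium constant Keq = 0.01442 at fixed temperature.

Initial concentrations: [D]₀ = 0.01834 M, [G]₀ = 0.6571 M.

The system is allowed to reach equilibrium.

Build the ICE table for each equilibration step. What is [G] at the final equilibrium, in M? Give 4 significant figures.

Q₀ = 1.0652e+05 vs Keq = 0.01442 ⇒ Q>K, reverse
Step 1:
                    D           G
  Initial     0.01834      0.6571
  Change        1.737     -0.5791
  Equil         1.756     0.07802
  solve Keq expr → x = -0.5791; check Q = 0.01442

[G]_eq = 0.07802 M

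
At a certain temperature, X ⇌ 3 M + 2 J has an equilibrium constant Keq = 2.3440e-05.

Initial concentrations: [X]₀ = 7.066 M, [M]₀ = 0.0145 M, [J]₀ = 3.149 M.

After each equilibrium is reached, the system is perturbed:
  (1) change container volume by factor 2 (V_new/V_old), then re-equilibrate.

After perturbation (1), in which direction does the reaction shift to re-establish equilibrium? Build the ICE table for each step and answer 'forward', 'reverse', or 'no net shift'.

Q₀ = 4.2783e-06 vs Keq = 2.3440e-05 ⇒ Q<K, forward
Step 1:
                    X           M           J
  init          7.066      0.0145       3.149
  Δ         -0.003673     0.01102    0.007345
  eq            7.062     0.02552       3.156
  solve Keq expr → x = 0.003673; check Q = 2.3440e-05
Then change container volume by factor 2 (V_new/V_old).
Step 2:
                    X           M           J
  init          3.531     0.01276       1.578
  Δ           -0.0064      0.0192      0.0128
  eq            3.525     0.03196       1.591
  solve Keq expr → x = 0.0064; check Q = 2.3440e-05

Direction: forward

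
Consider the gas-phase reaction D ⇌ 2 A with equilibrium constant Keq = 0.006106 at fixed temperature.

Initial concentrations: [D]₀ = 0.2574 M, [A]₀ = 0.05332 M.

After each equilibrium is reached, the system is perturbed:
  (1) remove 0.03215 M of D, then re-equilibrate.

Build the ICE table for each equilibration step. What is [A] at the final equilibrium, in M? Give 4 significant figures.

[A]_eq = 0.03772 M

Q₀ = 0.01105 vs Keq = 0.006106 ⇒ Q>K, reverse
Step 1:
                  D         A
  Initial    0.2574   0.05332
  Change   0.006586  -0.01317
  Equil       0.264   0.04015
  solve Keq expr → x = -0.006586; check Q = 0.006106
Then remove 0.03215 M of D.
Step 2:
                  D         A
  Initial    0.2318   0.04015
  Change   0.001213 -0.002426
  Equil       0.233   0.03772
  solve Keq expr → x = -0.001213; check Q = 0.006106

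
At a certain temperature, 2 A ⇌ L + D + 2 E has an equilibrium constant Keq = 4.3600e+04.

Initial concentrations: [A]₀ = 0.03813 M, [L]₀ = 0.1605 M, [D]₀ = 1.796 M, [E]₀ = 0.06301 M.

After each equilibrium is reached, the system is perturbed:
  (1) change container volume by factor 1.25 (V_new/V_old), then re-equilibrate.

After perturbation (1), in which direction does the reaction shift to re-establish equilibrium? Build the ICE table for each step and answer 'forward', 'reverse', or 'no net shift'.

Direction: forward

Q₀ = 0.7872 vs Keq = 4.3600e+04 ⇒ Q<K, forward
Step 1:
                   A          L          D          E
  I          0.03813     0.1605      1.796    0.06301
  C         -0.03785    0.01893    0.01893    0.03785
  E       2.7566e-04     0.1794      1.815     0.1009
  solve Keq expr → x = 0.01893; check Q = 4.3600e+04
Then change container volume by factor 1.25 (V_new/V_old).
Step 2:
                   A          L          D          E
  I       2.2053e-04     0.1435      1.452    0.08069
  C       -4.3994e-05 2.1997e-05 2.1997e-05 4.3994e-05
  E       1.7653e-04     0.1436      1.452    0.08074
  solve Keq expr → x = 2.1997e-05; check Q = 4.3600e+04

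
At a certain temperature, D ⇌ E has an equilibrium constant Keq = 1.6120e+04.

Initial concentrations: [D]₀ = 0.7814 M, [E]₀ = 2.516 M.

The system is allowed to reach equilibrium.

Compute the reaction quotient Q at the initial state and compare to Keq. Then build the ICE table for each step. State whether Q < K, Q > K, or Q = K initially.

Q₀ = 3.22 vs Keq = 1.6120e+04 ⇒ Q<K, forward
Step 1:
                  D         E
  init       0.7814     2.516
  Δ         -0.7812    0.7812
  eq      2.0454e-04     3.297
  solve Keq expr → x = 0.7812; check Q = 1.6120e+04

Q₀ = 3.22; Q < K (proceeds forward)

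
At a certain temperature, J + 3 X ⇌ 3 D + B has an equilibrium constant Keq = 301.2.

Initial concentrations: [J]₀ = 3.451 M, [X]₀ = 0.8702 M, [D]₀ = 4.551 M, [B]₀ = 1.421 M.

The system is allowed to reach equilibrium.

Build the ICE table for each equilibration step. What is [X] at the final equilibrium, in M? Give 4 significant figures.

Q₀ = 58.9 vs Keq = 301.2 ⇒ Q<K, forward
Step 1:
                   J          X          D          B
  Initial      3.451     0.8702      4.551      1.421
  Change      -0.104     -0.312      0.312      0.104
  Equil        3.347     0.5582      4.863      1.525
  solve Keq expr → x = 0.104; check Q = 301.2

[X]_eq = 0.5582 M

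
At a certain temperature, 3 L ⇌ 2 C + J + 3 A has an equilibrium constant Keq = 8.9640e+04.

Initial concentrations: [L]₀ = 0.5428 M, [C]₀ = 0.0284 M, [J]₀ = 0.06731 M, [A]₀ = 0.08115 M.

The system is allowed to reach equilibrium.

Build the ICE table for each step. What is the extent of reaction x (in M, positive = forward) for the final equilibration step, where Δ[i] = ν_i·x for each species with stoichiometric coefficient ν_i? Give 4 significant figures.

Q₀ = 1.8141e-07 vs Keq = 8.9640e+04 ⇒ Q<K, forward
Step 1:
                   L          C          J          A
  I           0.5428     0.0284    0.06731    0.08115
  C          -0.5382     0.3588     0.1794     0.5382
  E         0.004611     0.3872     0.2467     0.6193
  solve Keq expr → x = 0.1794; check Q = 8.9640e+04

x = 0.1794 M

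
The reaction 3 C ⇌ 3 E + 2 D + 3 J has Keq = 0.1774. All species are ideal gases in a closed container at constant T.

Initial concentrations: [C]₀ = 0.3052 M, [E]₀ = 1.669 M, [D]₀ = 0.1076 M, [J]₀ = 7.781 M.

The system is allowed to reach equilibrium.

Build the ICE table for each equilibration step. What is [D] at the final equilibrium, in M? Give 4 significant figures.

[D]_eq = 0.003372 M

Q₀ = 892 vs Keq = 0.1774 ⇒ Q>K, reverse
Step 1:
                    C           E           D           J
  Initial      0.3052       1.669      0.1076       7.781
  Change       0.1563     -0.1563     -0.1042     -0.1563
  Equil        0.4615       1.513    0.003372       7.625
  solve Keq expr → x = -0.05211; check Q = 0.1774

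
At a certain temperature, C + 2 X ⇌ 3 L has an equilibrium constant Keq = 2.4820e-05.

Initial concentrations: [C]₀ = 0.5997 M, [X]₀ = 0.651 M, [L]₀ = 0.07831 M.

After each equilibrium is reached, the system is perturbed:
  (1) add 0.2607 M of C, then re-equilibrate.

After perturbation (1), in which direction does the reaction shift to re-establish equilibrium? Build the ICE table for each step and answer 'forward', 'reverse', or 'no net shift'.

Q₀ = 0.00189 vs Keq = 2.4820e-05 ⇒ Q>K, reverse
Step 1:
                   C          X          L
  Initial     0.5997      0.651    0.07831
  Change     0.01963    0.03926   -0.05889
  Equil       0.6193     0.6903    0.01942
  solve Keq expr → x = -0.01963; check Q = 2.4820e-05
Then add 0.2607 M of C.
Step 2:
                   C          X          L
  Initial       0.88     0.6903    0.01942
  Change  -7.9094e-04  -0.001582   0.002373
  Equil       0.8792     0.6887    0.02179
  solve Keq expr → x = 7.9094e-04; check Q = 2.4820e-05

Direction: forward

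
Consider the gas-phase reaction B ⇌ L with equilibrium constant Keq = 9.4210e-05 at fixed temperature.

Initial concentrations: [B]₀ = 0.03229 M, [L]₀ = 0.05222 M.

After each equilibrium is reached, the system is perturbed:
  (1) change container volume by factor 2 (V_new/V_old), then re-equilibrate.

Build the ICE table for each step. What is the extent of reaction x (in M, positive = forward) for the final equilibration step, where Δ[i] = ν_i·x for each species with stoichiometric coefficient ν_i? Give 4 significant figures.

Q₀ = 1.617 vs Keq = 9.4210e-05 ⇒ Q>K, reverse
Step 1:
                   B          L
  Initial    0.03229    0.05222
  Change     0.05221   -0.05221
  Equil       0.0845 7.9609e-06
  solve Keq expr → x = -0.05221; check Q = 9.4210e-05
Then change container volume by factor 2 (V_new/V_old).
Step 2:
                   B          L
  Initial    0.04225 3.9805e-06
  Change           0          0
  Equil      0.04225 3.9805e-06
  solve Keq expr → x = 0; check Q = 9.4210e-05

x = 0 M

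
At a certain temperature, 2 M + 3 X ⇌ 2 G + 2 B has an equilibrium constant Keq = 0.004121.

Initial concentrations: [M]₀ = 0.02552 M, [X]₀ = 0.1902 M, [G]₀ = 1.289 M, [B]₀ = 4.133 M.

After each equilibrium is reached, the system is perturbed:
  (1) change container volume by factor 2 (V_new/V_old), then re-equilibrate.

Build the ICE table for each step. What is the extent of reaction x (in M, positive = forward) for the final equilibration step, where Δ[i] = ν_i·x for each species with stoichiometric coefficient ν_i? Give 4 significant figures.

Q₀ = 6.3335e+06 vs Keq = 0.004121 ⇒ Q>K, reverse
Step 1:
                    M           X           G           B
  I           0.02552      0.1902       1.289       4.133
  C             1.212       1.817      -1.212      -1.212
  E             1.237       2.008     0.07734       2.921
  solve Keq expr → x = -0.6058; check Q = 0.004121
Then change container volume by factor 2 (V_new/V_old).
Step 2:
                    M           X           G           B
  I            0.6186       1.004     0.03867       1.461
  C           0.01006     0.01508    -0.01006    -0.01006
  E            0.6286       1.019     0.02861       1.451
  solve Keq expr → x = -0.005028; check Q = 0.004121

x = -0.005028 M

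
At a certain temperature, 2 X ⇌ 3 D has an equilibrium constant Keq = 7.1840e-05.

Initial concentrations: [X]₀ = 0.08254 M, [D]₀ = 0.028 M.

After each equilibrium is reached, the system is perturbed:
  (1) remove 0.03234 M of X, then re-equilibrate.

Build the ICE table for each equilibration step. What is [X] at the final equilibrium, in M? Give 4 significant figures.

[X]_eq = 0.06441 M

Q₀ = 0.003222 vs Keq = 7.1840e-05 ⇒ Q>K, reverse
Step 1:
                  X         D
  init      0.08254     0.028
  Δ         0.01288  -0.01932
  eq        0.09542  0.008681
  solve Keq expr → x = -0.00644; check Q = 7.1840e-05
Then remove 0.03234 M of X.
Step 2:
                  X         D
  init      0.06308  0.008681
  Δ        0.001334 -0.002001
  eq        0.06441   0.00668
  solve Keq expr → x = -6.6687e-04; check Q = 7.1840e-05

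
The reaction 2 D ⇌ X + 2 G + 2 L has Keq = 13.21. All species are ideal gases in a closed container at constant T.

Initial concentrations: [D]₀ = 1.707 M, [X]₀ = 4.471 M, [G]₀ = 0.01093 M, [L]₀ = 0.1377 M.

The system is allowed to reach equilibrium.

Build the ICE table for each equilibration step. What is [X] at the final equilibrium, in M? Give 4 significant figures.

[X]_eq = 4.971 M

Q₀ = 3.4757e-06 vs Keq = 13.21 ⇒ Q<K, forward
Step 1:
                   D          X          G          L
  I            1.707      4.471    0.01093     0.1377
  C           -1.001     0.5003      1.001      1.001
  E           0.7064      4.971      1.012      1.138
  solve Keq expr → x = 0.5003; check Q = 13.21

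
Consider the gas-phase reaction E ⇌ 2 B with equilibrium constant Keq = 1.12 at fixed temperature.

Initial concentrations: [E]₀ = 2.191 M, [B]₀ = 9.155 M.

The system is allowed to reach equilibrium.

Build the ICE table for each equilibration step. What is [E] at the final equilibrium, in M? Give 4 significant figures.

[E]_eq = 5.525 M

Q₀ = 38.25 vs Keq = 1.12 ⇒ Q>K, reverse
Step 1:
                    E           B
  init          2.191       9.155
  Δ             3.334      -6.667
  eq            5.525       2.488
  solve Keq expr → x = -3.334; check Q = 1.12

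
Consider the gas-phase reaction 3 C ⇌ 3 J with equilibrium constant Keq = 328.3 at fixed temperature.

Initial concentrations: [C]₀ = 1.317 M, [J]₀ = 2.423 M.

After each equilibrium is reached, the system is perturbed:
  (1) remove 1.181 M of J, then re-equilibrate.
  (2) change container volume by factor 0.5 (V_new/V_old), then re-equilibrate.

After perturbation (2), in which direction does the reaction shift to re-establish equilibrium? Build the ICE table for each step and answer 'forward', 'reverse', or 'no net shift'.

Direction: no net shift

Q₀ = 6.227 vs Keq = 328.3 ⇒ Q<K, forward
Step 1:
                    C           J
  I             1.317       2.423
  C           -0.8435      0.8435
  E            0.4735       3.266
  solve Keq expr → x = 0.2812; check Q = 328.3
Then remove 1.181 M of J.
Step 2:
                    C           J
  I            0.4735       2.085
  C           -0.1495      0.1495
  E             0.324       2.235
  solve Keq expr → x = 0.04984; check Q = 328.3
Then change container volume by factor 0.5 (V_new/V_old).
Step 3:
                    C           J
  I             0.648        4.47
  C                 0           0
  E             0.648        4.47
  solve Keq expr → x = 0; check Q = 328.3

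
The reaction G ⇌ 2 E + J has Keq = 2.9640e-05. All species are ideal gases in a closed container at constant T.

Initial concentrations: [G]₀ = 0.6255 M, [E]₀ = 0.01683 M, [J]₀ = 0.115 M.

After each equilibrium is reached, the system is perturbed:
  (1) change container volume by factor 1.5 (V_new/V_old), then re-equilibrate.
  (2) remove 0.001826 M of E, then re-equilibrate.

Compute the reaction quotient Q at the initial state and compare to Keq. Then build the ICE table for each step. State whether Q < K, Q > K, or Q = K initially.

Q₀ = 5.2076e-05; Q > K (proceeds reverse)

Q₀ = 5.2076e-05 vs Keq = 2.9640e-05 ⇒ Q>K, reverse
Step 1:
                    G           E           J
  I            0.6255     0.01683       0.115
  C             0.002   -0.004001      -0.002
  E            0.6275     0.01283       0.113
  solve Keq expr → x = -0.002; check Q = 2.9640e-05
Then change container volume by factor 1.5 (V_new/V_old).
Step 2:
                    G           E           J
  I            0.4183    0.008553     0.07533
  C         -0.002038    0.004076    0.002038
  E            0.4163     0.01263     0.07737
  solve Keq expr → x = 0.002038; check Q = 2.9640e-05
Then remove 0.001826 M of E.
Step 3:
                    G           E           J
  I            0.4163      0.0108     0.07737
  C       -8.7118e-04    0.001742  8.7118e-04
  E            0.4154     0.01254     0.07824
  solve Keq expr → x = 8.7118e-04; check Q = 2.9640e-05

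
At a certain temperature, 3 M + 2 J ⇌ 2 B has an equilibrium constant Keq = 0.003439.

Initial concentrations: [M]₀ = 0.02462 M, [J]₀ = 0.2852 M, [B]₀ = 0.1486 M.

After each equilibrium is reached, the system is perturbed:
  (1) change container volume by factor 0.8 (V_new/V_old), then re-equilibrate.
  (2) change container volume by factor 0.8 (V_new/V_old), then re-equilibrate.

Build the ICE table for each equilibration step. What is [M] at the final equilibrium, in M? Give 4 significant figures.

Q₀ = 1.8192e+04 vs Keq = 0.003439 ⇒ Q>K, reverse
Step 1:
                    M           J           B
  init        0.02462      0.2852      0.1486
  Δ            0.2184      0.1456     -0.1456
  eq            0.243      0.4308    0.003026
  solve Keq expr → x = -0.07279; check Q = 0.003439
Then change container volume by factor 0.8 (V_new/V_old).
Step 2:
                    M           J           B
  init         0.3037      0.5385    0.003782
  Δ          -0.00215   -0.001434    0.001434
  eq           0.3016       0.537    0.005216
  solve Keq expr → x = 7.1680e-04; check Q = 0.003439
Then change container volume by factor 0.8 (V_new/V_old).
Step 3:
                    M           J           B
  init          0.377      0.6713     0.00652
  Δ         -0.003641   -0.002428    0.002428
  eq           0.3733      0.6689    0.008947
  solve Keq expr → x = 0.001214; check Q = 0.003439

[M]_eq = 0.3733 M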